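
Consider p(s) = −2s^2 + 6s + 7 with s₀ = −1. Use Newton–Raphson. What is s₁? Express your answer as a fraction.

p'(s) = −4s + 6.
p(−1) = −1, p'(−1) = 10, so s₁ = (−1) − (−1)/10 = −9/10.

−9/10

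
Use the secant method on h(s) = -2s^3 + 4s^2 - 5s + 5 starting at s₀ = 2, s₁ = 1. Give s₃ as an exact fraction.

281/183

h(2) = -5, h(1) = 2. s₂ = 1 - 2·(1 - 2)/(2 - (-5)) = 9/7.
h(1) = 2, h(9/7) = 320/343. s₃ = (9/7) - (320/343)·((9/7) - 1)/((320/343) - 2) = 281/183.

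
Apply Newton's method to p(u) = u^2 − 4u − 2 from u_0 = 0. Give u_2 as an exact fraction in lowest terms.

−9/20

p'(u) = 2u − 4.
p(0) = −2, p'(0) = −4, so u_1 = 0 − (−2)/(−4) = −1/2.
p(−1/2) = 1/4, p'(−1/2) = −5, so u_2 = (−1/2) − (1/4)/(−5) = −9/20.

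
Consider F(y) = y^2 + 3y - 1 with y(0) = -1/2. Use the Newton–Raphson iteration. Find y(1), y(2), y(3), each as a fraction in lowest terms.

y(1) = 5/8, y(2) = 89/272, y(3) = 81905/270368

F'(y) = 2y + 3.
F(-1/2) = -9/4, F'(-1/2) = 2, so y(1) = (-1/2) - (-9/4)/2 = 5/8.
F(5/8) = 81/64, F'(5/8) = 17/4, so y(2) = (5/8) - (81/64)/(17/4) = 89/272.
F(89/272) = 6561/73984, F'(89/272) = 497/136, so y(3) = (89/272) - (6561/73984)/(497/136) = 81905/270368.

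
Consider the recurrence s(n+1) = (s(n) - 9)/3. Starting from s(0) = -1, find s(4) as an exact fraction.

-361/81

s(1) = ((-1) - 9)/3 = -10/3.
s(2) = ((-10/3) - 9)/3 = -37/9.
s(3) = ((-37/9) - 9)/3 = -118/27.
s(4) = ((-118/27) - 9)/3 = -361/81.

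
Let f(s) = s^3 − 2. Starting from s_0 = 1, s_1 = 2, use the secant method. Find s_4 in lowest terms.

f(1) = −1, f(2) = 6. s_2 = 2 − 6·(2 − 1)/(6 − (−1)) = 8/7.
f(2) = 6, f(8/7) = −174/343. s_3 = (8/7) − (−174/343)·((8/7) − 2)/((−174/343) − 6) = 75/62.
f(8/7) = −174/343, f(75/62) = −54781/238328. s_4 = (75/62) − (−54781/238328)·((75/62) − (8/7))/((−54781/238328) − (−174/343)) = 989312/782041.

989312/782041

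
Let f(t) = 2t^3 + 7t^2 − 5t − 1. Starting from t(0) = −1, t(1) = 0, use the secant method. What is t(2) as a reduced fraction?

f(−1) = 9, f(0) = −1. t(2) = 0 − (−1)·(0 − (−1))/((−1) − 9) = −1/10.

−1/10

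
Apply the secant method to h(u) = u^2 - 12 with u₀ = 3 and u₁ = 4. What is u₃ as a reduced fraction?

h(3) = -3, h(4) = 4. u₂ = 4 - 4·(4 - 3)/(4 - (-3)) = 24/7.
h(4) = 4, h(24/7) = -12/49. u₃ = (24/7) - (-12/49)·((24/7) - 4)/((-12/49) - 4) = 45/13.

45/13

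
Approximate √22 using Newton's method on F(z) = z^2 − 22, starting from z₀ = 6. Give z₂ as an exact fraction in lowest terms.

1633/348

F'(z) = 2z.
F(6) = 14, F'(6) = 12, so z₁ = 6 − 14/12 = 29/6.
F(29/6) = 49/36, F'(29/6) = 29/3, so z₂ = (29/6) − (49/36)/(29/3) = 1633/348.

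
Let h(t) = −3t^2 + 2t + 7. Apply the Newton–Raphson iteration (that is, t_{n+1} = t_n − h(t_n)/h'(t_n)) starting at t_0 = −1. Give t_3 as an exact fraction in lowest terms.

−266635/216752

h'(t) = −6t + 2.
h(−1) = 2, h'(−1) = 8, so t_1 = (−1) − 2/8 = −5/4.
h(−5/4) = −3/16, h'(−5/4) = 19/2, so t_2 = (−5/4) − (−3/16)/(19/2) = −187/152.
h(−187/152) = −27/23104, h'(−187/152) = 713/76, so t_3 = (−187/152) − (−27/23104)/(713/76) = −266635/216752.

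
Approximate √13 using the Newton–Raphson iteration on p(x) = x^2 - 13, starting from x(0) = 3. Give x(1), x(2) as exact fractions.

x(1) = 11/3, x(2) = 119/33

p'(x) = 2x.
p(3) = -4, p'(3) = 6, so x(1) = 3 - (-4)/6 = 11/3.
p(11/3) = 4/9, p'(11/3) = 22/3, so x(2) = (11/3) - (4/9)/(22/3) = 119/33.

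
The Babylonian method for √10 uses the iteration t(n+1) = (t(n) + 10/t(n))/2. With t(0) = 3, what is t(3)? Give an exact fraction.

t(1) = (3 + 10/3)/2 = 19/6.
t(2) = (19/6 + 10/(19/6))/2 = 721/228.
t(3) = (721/228 + 10/(721/228))/2 = 1039681/328776.

1039681/328776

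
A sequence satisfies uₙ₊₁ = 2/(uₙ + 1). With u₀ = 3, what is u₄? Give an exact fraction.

u₁ = 2/(3 + 1) = 1/2.
u₂ = 2/(1/2 + 1) = 4/3.
u₃ = 2/(4/3 + 1) = 6/7.
u₄ = 2/(6/7 + 1) = 14/13.

14/13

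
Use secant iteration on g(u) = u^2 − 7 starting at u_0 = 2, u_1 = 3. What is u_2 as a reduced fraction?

13/5

g(2) = −3, g(3) = 2. u_2 = 3 − 2·(3 − 2)/(2 − (−3)) = 13/5.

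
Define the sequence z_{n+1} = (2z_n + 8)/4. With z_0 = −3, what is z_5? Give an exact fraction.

121/32

z_1 = (2·(−3) + 8)/4 = 1/2.
z_2 = (2·(1/2) + 8)/4 = 9/4.
z_3 = (2·(9/4) + 8)/4 = 25/8.
z_4 = (2·(25/8) + 8)/4 = 57/16.
z_5 = (2·(57/16) + 8)/4 = 121/32.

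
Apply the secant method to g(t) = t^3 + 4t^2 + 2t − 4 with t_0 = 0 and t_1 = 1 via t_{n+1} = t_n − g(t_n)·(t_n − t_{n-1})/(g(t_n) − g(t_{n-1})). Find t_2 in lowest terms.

4/7

g(0) = −4, g(1) = 3. t_2 = 1 − 3·(1 − 0)/(3 − (−4)) = 4/7.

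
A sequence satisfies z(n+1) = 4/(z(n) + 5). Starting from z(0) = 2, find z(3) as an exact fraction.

156/223

z(1) = 4/(2 + 5) = 4/7.
z(2) = 4/(4/7 + 5) = 28/39.
z(3) = 4/(28/39 + 5) = 156/223.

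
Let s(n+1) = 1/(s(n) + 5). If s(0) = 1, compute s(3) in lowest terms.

31/161

s(1) = 1/(1 + 5) = 1/6.
s(2) = 1/(1/6 + 5) = 6/31.
s(3) = 1/(6/31 + 5) = 31/161.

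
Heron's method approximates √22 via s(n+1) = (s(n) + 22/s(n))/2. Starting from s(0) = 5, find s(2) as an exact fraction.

4409/940

s(1) = (5 + 22/5)/2 = 47/10.
s(2) = (47/10 + 22/(47/10))/2 = 4409/940.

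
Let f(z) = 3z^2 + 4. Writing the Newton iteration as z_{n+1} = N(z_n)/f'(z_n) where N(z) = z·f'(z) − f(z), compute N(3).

23

f'(z) = 6z.
N(z) = z·f'(z) − f(z) = z·(6z) − (3z^2 + 4) = 3z^2 − 4.
N(3) = 23.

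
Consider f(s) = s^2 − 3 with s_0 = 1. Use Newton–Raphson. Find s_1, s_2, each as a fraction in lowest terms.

f'(s) = 2s.
f(1) = −2, f'(1) = 2, so s_1 = 1 − (−2)/2 = 2.
f(2) = 1, f'(2) = 4, so s_2 = 2 − 1/4 = 7/4.

s_1 = 2, s_2 = 7/4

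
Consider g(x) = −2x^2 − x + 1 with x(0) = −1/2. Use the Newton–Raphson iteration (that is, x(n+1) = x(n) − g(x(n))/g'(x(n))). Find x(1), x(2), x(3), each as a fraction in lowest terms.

g'(x) = −4x − 1.
g(−1/2) = 1, g'(−1/2) = 1, so x(1) = (−1/2) − 1/1 = −3/2.
g(−3/2) = −2, g'(−3/2) = 5, so x(2) = (−3/2) − (−2)/5 = −11/10.
g(−11/10) = −8/25, g'(−11/10) = 17/5, so x(3) = (−11/10) − (−8/25)/(17/5) = −171/170.

x(1) = −3/2, x(2) = −11/10, x(3) = −171/170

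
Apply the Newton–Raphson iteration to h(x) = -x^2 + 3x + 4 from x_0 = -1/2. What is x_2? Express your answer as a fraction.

-1313/1312

h'(x) = -2x + 3.
h(-1/2) = 9/4, h'(-1/2) = 4, so x_1 = (-1/2) - (9/4)/4 = -17/16.
h(-17/16) = -81/256, h'(-17/16) = 41/8, so x_2 = (-17/16) - (-81/256)/(41/8) = -1313/1312.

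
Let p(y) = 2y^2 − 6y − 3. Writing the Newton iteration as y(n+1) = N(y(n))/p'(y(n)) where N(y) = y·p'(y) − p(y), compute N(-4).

35

p'(y) = 4y − 6.
N(y) = y·p'(y) − p(y) = y·(4y − 6) − (2y^2 − 6y − 3) = 2y^2 + 3.
N(-4) = 35.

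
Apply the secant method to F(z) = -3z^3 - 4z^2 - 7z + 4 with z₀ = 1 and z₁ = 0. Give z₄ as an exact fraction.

4466644/10471779

F(1) = -10, F(0) = 4. z₂ = 0 - 4·(0 - 1)/(4 - (-10)) = 2/7.
F(0) = 4, F(2/7) = 550/343. z₃ = (2/7) - (550/343)·((2/7) - 0)/((550/343) - 4) = 196/411.
F(2/7) = 550/343, F(196/411) = -1474000/2571353. z₄ = (196/411) - (-1474000/2571353)·((196/411) - (2/7))/((-1474000/2571353) - (550/343)) = 4466644/10471779.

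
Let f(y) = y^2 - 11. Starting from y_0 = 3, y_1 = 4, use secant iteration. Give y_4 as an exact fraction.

f(3) = -2, f(4) = 5. y_2 = 4 - 5·(4 - 3)/(5 - (-2)) = 23/7.
f(4) = 5, f(23/7) = -10/49. y_3 = (23/7) - (-10/49)·((23/7) - 4)/((-10/49) - 5) = 169/51.
f(23/7) = -10/49, f(169/51) = -50/2601. y_4 = (169/51) - (-50/2601)·((169/51) - (23/7))/((-50/2601) - (-10/49)) = 3907/1178.

3907/1178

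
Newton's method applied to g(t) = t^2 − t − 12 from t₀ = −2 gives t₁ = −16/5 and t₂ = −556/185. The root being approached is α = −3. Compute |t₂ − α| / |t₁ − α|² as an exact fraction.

t₁ − α = −16/5 − (−3) = −16/5 + 3 = −1/5, so |t₁ − α| = 1/5.
t₂ − α = −556/185 − (−3) = −556/185 + 3 = −1/185, so |t₂ − α| = 1/185.
|t₁ − α|² = 1/25.
Ratio = (1/185) / (1/25) = 5/37.

5/37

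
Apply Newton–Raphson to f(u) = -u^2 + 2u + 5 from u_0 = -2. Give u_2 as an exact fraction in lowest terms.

f'(u) = -2u + 2.
f(-2) = -3, f'(-2) = 6, so u_1 = (-2) - (-3)/6 = -3/2.
f(-3/2) = -1/4, f'(-3/2) = 5, so u_2 = (-3/2) - (-1/4)/5 = -29/20.

-29/20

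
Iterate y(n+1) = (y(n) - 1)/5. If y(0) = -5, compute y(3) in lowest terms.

y(1) = ((-5) - 1)/5 = -6/5.
y(2) = ((-6/5) - 1)/5 = -11/25.
y(3) = ((-11/25) - 1)/5 = -36/125.

-36/125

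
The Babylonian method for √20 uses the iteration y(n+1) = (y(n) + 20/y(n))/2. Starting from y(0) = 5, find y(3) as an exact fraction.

y(1) = (5 + 20/5)/2 = 9/2.
y(2) = (9/2 + 20/(9/2))/2 = 161/36.
y(3) = (161/36 + 20/(161/36))/2 = 51841/11592.

51841/11592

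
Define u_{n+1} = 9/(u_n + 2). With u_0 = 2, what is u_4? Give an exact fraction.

u_1 = 9/(2 + 2) = 9/4.
u_2 = 9/(9/4 + 2) = 36/17.
u_3 = 9/(36/17 + 2) = 153/70.
u_4 = 9/(153/70 + 2) = 630/293.

630/293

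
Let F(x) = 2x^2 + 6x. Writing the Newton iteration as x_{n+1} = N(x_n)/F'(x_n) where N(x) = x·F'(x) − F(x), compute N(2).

8

F'(x) = 4x + 6.
N(x) = x·F'(x) − F(x) = x·(4x + 6) − (2x^2 + 6x) = 2x^2.
N(2) = 8.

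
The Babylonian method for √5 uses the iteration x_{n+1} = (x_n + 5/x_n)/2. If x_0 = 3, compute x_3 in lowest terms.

x_1 = (3 + 5/3)/2 = 7/3.
x_2 = (7/3 + 5/(7/3))/2 = 47/21.
x_3 = (47/21 + 5/(47/21))/2 = 2207/987.

2207/987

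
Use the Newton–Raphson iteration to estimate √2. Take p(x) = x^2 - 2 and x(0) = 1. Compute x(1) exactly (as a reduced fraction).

3/2

p'(x) = 2x.
p(1) = -1, p'(1) = 2, so x(1) = 1 - (-1)/2 = 3/2.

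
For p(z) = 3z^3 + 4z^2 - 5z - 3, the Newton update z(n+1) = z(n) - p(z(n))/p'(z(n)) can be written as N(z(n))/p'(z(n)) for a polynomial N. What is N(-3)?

p'(z) = 9z^2 + 8z - 5.
N(z) = z·p'(z) - p(z) = z·(9z^2 + 8z - 5) - (3z^3 + 4z^2 - 5z - 3) = 6z^3 + 4z^2 + 3.
N(-3) = -123.

-123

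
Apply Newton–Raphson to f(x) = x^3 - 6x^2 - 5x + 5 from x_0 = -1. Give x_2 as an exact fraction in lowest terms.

-9767/7835

f'(x) = 3x^2 - 12x - 5.
f(-1) = 3, f'(-1) = 10, so x_1 = (-1) - 3/10 = -13/10.
f(-13/10) = -837/1000, f'(-13/10) = 1567/100, so x_2 = (-13/10) - (-837/1000)/(1567/100) = -9767/7835.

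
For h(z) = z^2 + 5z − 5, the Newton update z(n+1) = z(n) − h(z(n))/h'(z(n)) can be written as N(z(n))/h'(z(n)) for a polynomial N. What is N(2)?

9

h'(z) = 2z + 5.
N(z) = z·h'(z) − h(z) = z·(2z + 5) − (z^2 + 5z − 5) = z^2 + 5.
N(2) = 9.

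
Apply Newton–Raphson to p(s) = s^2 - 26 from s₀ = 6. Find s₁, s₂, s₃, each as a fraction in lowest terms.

s₁ = 31/6, s₂ = 1897/372, s₃ = 7196593/1411368

p'(s) = 2s.
p(6) = 10, p'(6) = 12, so s₁ = 6 - 10/12 = 31/6.
p(31/6) = 25/36, p'(31/6) = 31/3, so s₂ = (31/6) - (25/36)/(31/3) = 1897/372.
p(1897/372) = 625/138384, p'(1897/372) = 1897/186, so s₃ = (1897/372) - (625/138384)/(1897/186) = 7196593/1411368.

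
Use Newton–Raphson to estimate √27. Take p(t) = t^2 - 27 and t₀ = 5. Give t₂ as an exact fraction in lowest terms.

p'(t) = 2t.
p(5) = -2, p'(5) = 10, so t₁ = 5 - (-2)/10 = 26/5.
p(26/5) = 1/25, p'(26/5) = 52/5, so t₂ = (26/5) - (1/25)/(52/5) = 1351/260.

1351/260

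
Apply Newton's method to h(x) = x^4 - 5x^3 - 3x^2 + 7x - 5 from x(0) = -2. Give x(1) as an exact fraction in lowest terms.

h'(x) = 4x^3 - 15x^2 - 6x + 7.
h(-2) = 25, h'(-2) = -73, so x(1) = (-2) - 25/(-73) = -121/73.

-121/73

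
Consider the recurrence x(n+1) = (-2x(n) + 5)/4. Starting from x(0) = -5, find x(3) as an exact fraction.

x(1) = (-2·(-5) + 5)/4 = 15/4.
x(2) = (-2·(15/4) + 5)/4 = -5/8.
x(3) = (-2·(-5/8) + 5)/4 = 25/16.

25/16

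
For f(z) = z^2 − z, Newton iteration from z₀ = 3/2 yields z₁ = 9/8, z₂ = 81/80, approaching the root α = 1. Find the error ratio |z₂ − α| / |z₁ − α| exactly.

z₁ − α = 9/8 − 1 = 1/8, so |z₁ − α| = 1/8.
z₂ − α = 81/80 − 1 = 1/80, so |z₂ − α| = 1/80.
Ratio = (1/80) / (1/8) = 1/10.

1/10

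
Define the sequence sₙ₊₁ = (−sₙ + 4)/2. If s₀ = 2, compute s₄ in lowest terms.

s₁ = (−2 + 4)/2 = 1.
s₂ = (−1 + 4)/2 = 3/2.
s₃ = (−(3/2) + 4)/2 = 5/4.
s₄ = (−(5/4) + 4)/2 = 11/8.

11/8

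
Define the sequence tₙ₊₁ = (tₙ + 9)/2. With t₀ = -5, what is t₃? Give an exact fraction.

t₁ = ((-5) + 9)/2 = 2.
t₂ = (2 + 9)/2 = 11/2.
t₃ = ((11/2) + 9)/2 = 29/4.

29/4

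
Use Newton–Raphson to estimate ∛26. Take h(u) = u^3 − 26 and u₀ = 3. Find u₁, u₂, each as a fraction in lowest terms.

u₁ = 80/27, u₂ = 767879/259200

h'(u) = 3u^2.
h(3) = 1, h'(3) = 27, so u₁ = 3 − 1/27 = 80/27.
h(80/27) = 242/19683, h'(80/27) = 6400/243, so u₂ = (80/27) − (242/19683)/(6400/243) = 767879/259200.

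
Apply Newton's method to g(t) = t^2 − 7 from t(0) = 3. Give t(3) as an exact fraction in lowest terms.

32257/12192

g'(t) = 2t.
g(3) = 2, g'(3) = 6, so t(1) = 3 − 2/6 = 8/3.
g(8/3) = 1/9, g'(8/3) = 16/3, so t(2) = (8/3) − (1/9)/(16/3) = 127/48.
g(127/48) = 1/2304, g'(127/48) = 127/24, so t(3) = (127/48) − (1/2304)/(127/24) = 32257/12192.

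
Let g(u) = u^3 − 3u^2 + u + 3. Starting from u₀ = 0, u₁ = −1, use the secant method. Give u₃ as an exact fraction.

g(0) = 3, g(−1) = −2. u₂ = (−1) − (−2)·((−1) − 0)/((−2) − 3) = −3/5.
g(−1) = −2, g(−3/5) = 138/125. u₃ = (−3/5) − (138/125)·((−3/5) − (−1))/((138/125) − (−2)) = −72/97.

−72/97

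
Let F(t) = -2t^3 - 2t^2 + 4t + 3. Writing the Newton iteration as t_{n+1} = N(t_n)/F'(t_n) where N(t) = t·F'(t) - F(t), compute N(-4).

221

F'(t) = -6t^2 - 4t + 4.
N(t) = t·F'(t) - F(t) = t·(-6t^2 - 4t + 4) - (-2t^3 - 2t^2 + 4t + 3) = -4t^3 - 2t^2 - 3.
N(-4) = 221.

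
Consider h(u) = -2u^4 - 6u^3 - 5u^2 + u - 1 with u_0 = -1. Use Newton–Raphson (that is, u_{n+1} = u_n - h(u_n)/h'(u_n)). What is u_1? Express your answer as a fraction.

h'(u) = -8u^3 - 18u^2 - 10u + 1.
h(-1) = -3, h'(-1) = 1, so u_1 = (-1) - (-3)/1 = 2.

2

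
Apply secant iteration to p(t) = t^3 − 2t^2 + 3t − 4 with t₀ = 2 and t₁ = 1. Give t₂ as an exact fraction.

3/2

p(2) = 2, p(1) = −2. t₂ = 1 − (−2)·(1 − 2)/((−2) − 2) = 3/2.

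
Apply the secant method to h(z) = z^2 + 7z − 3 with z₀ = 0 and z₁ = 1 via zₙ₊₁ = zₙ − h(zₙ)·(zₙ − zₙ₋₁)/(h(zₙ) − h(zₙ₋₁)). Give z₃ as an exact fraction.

h(0) = −3, h(1) = 5. z₂ = 1 − 5·(1 − 0)/(5 − (−3)) = 3/8.
h(1) = 5, h(3/8) = −15/64. z₃ = (3/8) − (−15/64)·((3/8) − 1)/((−15/64) − 5) = 27/67.

27/67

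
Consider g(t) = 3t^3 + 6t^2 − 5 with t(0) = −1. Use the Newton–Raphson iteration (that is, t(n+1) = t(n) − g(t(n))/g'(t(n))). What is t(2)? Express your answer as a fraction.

g'(t) = 9t^2 + 12t.
g(−1) = −2, g'(−1) = −3, so t(1) = (−1) − (−2)/(−3) = −5/3.
g(−5/3) = −20/9, g'(−5/3) = 5, so t(2) = (−5/3) − (−20/9)/5 = −11/9.

−11/9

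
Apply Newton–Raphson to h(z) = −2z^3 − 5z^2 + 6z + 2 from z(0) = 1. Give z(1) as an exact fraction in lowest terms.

11/10

h'(z) = −6z^2 − 10z + 6.
h(1) = 1, h'(1) = −10, so z(1) = 1 − 1/(−10) = 11/10.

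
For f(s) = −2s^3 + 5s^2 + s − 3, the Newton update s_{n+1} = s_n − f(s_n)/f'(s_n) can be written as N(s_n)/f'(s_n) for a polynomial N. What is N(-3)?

156

f'(s) = −6s^2 + 10s + 1.
N(s) = s·f'(s) − f(s) = s·(−6s^2 + 10s + 1) − (−2s^3 + 5s^2 + s − 3) = −4s^3 + 5s^2 + 3.
N(-3) = 156.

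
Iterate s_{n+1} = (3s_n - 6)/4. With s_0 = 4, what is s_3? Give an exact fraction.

-57/32

s_1 = (3·4 - 6)/4 = 3/2.
s_2 = (3·(3/2) - 6)/4 = -3/8.
s_3 = (3·(-3/8) - 6)/4 = -57/32.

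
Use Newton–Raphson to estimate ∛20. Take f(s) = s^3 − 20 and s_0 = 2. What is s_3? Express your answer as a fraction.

f'(s) = 3s^2.
f(2) = −12, f'(2) = 12, so s_1 = 2 − (−12)/12 = 3.
f(3) = 7, f'(3) = 27, so s_2 = 3 − 7/27 = 74/27.
f(74/27) = 11564/19683, f'(74/27) = 5476/243, so s_3 = (74/27) − (11564/19683)/(5476/243) = 301027/110889.

301027/110889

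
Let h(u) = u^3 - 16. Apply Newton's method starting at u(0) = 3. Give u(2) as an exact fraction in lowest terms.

250232/99225

h'(u) = 3u^2.
h(3) = 11, h'(3) = 27, so u(1) = 3 - 11/27 = 70/27.
h(70/27) = 28072/19683, h'(70/27) = 4900/243, so u(2) = (70/27) - (28072/19683)/(4900/243) = 250232/99225.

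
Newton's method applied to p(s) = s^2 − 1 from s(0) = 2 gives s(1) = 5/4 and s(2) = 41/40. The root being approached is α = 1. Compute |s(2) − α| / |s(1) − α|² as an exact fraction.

2/5

s(1) − α = 5/4 − 1 = 1/4, so |s(1) − α| = 1/4.
s(2) − α = 41/40 − 1 = 1/40, so |s(2) − α| = 1/40.
|s(1) − α|² = 1/16.
Ratio = (1/40) / (1/16) = 2/5.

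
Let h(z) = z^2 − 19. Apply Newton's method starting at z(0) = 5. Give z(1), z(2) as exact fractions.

h'(z) = 2z.
h(5) = 6, h'(5) = 10, so z(1) = 5 − 6/10 = 22/5.
h(22/5) = 9/25, h'(22/5) = 44/5, so z(2) = (22/5) − (9/25)/(44/5) = 959/220.

z(1) = 22/5, z(2) = 959/220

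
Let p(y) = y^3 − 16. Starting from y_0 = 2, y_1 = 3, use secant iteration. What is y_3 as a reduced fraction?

p(2) = −8, p(3) = 11. y_2 = 3 − 11·(3 − 2)/(11 − (−8)) = 46/19.
p(3) = 11, p(46/19) = −12408/6859. y_3 = (46/19) − (−12408/6859)·((46/19) − 3)/((−12408/6859) − 11) = 19990/7987.

19990/7987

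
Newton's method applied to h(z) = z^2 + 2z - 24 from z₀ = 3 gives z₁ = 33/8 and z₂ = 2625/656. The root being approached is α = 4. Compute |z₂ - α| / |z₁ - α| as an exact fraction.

1/82

z₁ - α = 33/8 - 4 = 1/8, so |z₁ - α| = 1/8.
z₂ - α = 2625/656 - 4 = 1/656, so |z₂ - α| = 1/656.
Ratio = (1/656) / (1/8) = 1/82.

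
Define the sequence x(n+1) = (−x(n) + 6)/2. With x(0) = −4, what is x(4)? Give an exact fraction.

13/8

x(1) = (−(−4) + 6)/2 = 5.
x(2) = (−5 + 6)/2 = 1/2.
x(3) = (−(1/2) + 6)/2 = 11/4.
x(4) = (−(11/4) + 6)/2 = 13/8.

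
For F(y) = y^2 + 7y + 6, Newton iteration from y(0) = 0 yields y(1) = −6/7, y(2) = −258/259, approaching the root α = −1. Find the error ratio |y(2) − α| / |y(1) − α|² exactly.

7/37

y(1) − α = −6/7 − (−1) = −6/7 + 1 = 1/7, so |y(1) − α| = 1/7.
y(2) − α = −258/259 − (−1) = −258/259 + 1 = 1/259, so |y(2) − α| = 1/259.
|y(1) − α|² = 1/49.
Ratio = (1/259) / (1/49) = 7/37.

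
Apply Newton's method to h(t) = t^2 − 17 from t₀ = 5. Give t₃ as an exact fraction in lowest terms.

h'(t) = 2t.
h(5) = 8, h'(5) = 10, so t₁ = 5 − 8/10 = 21/5.
h(21/5) = 16/25, h'(21/5) = 42/5, so t₂ = (21/5) − (16/25)/(42/5) = 433/105.
h(433/105) = 64/11025, h'(433/105) = 866/105, so t₃ = (433/105) − (64/11025)/(866/105) = 187457/45465.

187457/45465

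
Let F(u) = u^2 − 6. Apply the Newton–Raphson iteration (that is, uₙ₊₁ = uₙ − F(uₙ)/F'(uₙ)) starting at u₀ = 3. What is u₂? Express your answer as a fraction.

F'(u) = 2u.
F(3) = 3, F'(3) = 6, so u₁ = 3 − 3/6 = 5/2.
F(5/2) = 1/4, F'(5/2) = 5, so u₂ = (5/2) − (1/4)/5 = 49/20.

49/20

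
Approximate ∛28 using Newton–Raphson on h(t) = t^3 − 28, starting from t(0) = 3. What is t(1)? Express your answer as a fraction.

h'(t) = 3t^2.
h(3) = −1, h'(3) = 27, so t(1) = 3 − (−1)/27 = 82/27.

82/27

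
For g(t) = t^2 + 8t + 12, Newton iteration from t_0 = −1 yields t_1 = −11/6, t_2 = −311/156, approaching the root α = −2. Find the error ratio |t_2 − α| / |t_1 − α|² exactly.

3/13

t_1 − α = −11/6 − (−2) = −11/6 + 2 = 1/6, so |t_1 − α| = 1/6.
t_2 − α = −311/156 − (−2) = −311/156 + 2 = 1/156, so |t_2 − α| = 1/156.
|t_1 − α|² = 1/36.
Ratio = (1/156) / (1/36) = 3/13.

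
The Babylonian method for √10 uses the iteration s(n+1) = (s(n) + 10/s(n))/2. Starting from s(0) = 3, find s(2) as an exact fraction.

s(1) = (3 + 10/3)/2 = 19/6.
s(2) = (19/6 + 10/(19/6))/2 = 721/228.

721/228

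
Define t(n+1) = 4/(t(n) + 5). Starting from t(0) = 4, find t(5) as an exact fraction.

6404/9129

t(1) = 4/(4 + 5) = 4/9.
t(2) = 4/(4/9 + 5) = 36/49.
t(3) = 4/(36/49 + 5) = 196/281.
t(4) = 4/(196/281 + 5) = 1124/1601.
t(5) = 4/(1124/1601 + 5) = 6404/9129.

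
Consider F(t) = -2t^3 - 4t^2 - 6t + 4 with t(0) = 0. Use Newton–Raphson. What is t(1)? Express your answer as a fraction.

2/3

F'(t) = -6t^2 - 8t - 6.
F(0) = 4, F'(0) = -6, so t(1) = 0 - 4/(-6) = 2/3.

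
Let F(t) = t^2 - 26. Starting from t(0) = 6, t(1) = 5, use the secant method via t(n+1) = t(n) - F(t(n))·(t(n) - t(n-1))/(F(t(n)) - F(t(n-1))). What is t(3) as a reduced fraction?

566/111

F(6) = 10, F(5) = -1. t(2) = 5 - (-1)·(5 - 6)/((-1) - 10) = 56/11.
F(5) = -1, F(56/11) = -10/121. t(3) = (56/11) - (-10/121)·((56/11) - 5)/((-10/121) - (-1)) = 566/111.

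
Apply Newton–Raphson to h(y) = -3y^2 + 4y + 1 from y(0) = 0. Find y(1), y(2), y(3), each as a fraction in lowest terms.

h'(y) = -6y + 4.
h(0) = 1, h'(0) = 4, so y(1) = 0 - 1/4 = -1/4.
h(-1/4) = -3/16, h'(-1/4) = 11/2, so y(2) = (-1/4) - (-3/16)/(11/2) = -19/88.
h(-19/88) = -27/7744, h'(-19/88) = 233/44, so y(3) = (-19/88) - (-27/7744)/(233/44) = -8827/41008.

y(1) = -1/4, y(2) = -19/88, y(3) = -8827/41008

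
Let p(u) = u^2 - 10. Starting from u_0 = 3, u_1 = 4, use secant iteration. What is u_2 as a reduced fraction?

p(3) = -1, p(4) = 6. u_2 = 4 - 6·(4 - 3)/(6 - (-1)) = 22/7.

22/7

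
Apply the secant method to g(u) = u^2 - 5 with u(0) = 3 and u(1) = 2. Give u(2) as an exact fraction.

g(3) = 4, g(2) = -1. u(2) = 2 - (-1)·(2 - 3)/((-1) - 4) = 11/5.

11/5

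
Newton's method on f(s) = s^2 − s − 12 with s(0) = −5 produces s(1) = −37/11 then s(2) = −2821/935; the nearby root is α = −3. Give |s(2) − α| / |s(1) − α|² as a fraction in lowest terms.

s(1) − α = −37/11 − (−3) = −37/11 + 3 = −4/11, so |s(1) − α| = 4/11.
s(2) − α = −2821/935 − (−3) = −2821/935 + 3 = −16/935, so |s(2) − α| = 16/935.
|s(1) − α|² = 16/121.
Ratio = (16/935) / (16/121) = 11/85.

11/85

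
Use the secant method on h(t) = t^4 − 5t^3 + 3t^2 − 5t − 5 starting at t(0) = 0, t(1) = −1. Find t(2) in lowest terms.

h(0) = −5, h(−1) = 9. t(2) = (−1) − 9·((−1) − 0)/(9 − (−5)) = −5/14.

−5/14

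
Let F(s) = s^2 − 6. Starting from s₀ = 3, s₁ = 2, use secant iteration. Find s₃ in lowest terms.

F(3) = 3, F(2) = −2. s₂ = 2 − (−2)·(2 − 3)/((−2) − 3) = 12/5.
F(2) = −2, F(12/5) = −6/25. s₃ = (12/5) − (−6/25)·((12/5) − 2)/((−6/25) − (−2)) = 27/11.

27/11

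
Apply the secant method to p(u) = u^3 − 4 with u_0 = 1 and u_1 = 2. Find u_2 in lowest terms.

p(1) = −3, p(2) = 4. u_2 = 2 − 4·(2 − 1)/(4 − (−3)) = 10/7.

10/7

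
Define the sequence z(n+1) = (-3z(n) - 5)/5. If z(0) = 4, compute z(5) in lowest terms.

z(1) = (-3·4 - 5)/5 = -17/5.
z(2) = (-3·(-17/5) - 5)/5 = 26/25.
z(3) = (-3·(26/25) - 5)/5 = -203/125.
z(4) = (-3·(-203/125) - 5)/5 = -16/625.
z(5) = (-3·(-16/625) - 5)/5 = -3077/3125.

-3077/3125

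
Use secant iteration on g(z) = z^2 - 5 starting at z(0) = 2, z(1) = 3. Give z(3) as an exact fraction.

g(2) = -1, g(3) = 4. z(2) = 3 - 4·(3 - 2)/(4 - (-1)) = 11/5.
g(3) = 4, g(11/5) = -4/25. z(3) = (11/5) - (-4/25)·((11/5) - 3)/((-4/25) - 4) = 29/13.

29/13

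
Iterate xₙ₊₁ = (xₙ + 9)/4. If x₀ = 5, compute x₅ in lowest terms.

1537/512

x₁ = (5 + 9)/4 = 7/2.
x₂ = ((7/2) + 9)/4 = 25/8.
x₃ = ((25/8) + 9)/4 = 97/32.
x₄ = ((97/32) + 9)/4 = 385/128.
x₅ = ((385/128) + 9)/4 = 1537/512.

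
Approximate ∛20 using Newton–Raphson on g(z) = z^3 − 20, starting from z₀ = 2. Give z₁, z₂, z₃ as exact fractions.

z₁ = 3, z₂ = 74/27, z₃ = 301027/110889

g'(z) = 3z^2.
g(2) = −12, g'(2) = 12, so z₁ = 2 − (−12)/12 = 3.
g(3) = 7, g'(3) = 27, so z₂ = 3 − 7/27 = 74/27.
g(74/27) = 11564/19683, g'(74/27) = 5476/243, so z₃ = (74/27) − (11564/19683)/(5476/243) = 301027/110889.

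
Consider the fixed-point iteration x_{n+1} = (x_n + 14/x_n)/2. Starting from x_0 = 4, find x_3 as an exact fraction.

403201/107760

x_1 = (4 + 14/4)/2 = 15/4.
x_2 = (15/4 + 14/(15/4))/2 = 449/120.
x_3 = (449/120 + 14/(449/120))/2 = 403201/107760.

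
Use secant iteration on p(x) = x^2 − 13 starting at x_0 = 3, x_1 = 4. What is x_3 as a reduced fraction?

191/53

p(3) = −4, p(4) = 3. x_2 = 4 − 3·(4 − 3)/(3 − (−4)) = 25/7.
p(4) = 3, p(25/7) = −12/49. x_3 = (25/7) − (−12/49)·((25/7) − 4)/((−12/49) − 3) = 191/53.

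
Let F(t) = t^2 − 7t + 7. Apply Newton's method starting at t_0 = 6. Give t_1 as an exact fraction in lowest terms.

F'(t) = 2t − 7.
F(6) = 1, F'(6) = 5, so t_1 = 6 − 1/5 = 29/5.

29/5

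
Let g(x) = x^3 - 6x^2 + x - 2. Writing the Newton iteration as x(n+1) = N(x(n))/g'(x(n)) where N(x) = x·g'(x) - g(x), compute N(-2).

g'(x) = 3x^2 - 12x + 1.
N(x) = x·g'(x) - g(x) = x·(3x^2 - 12x + 1) - (x^3 - 6x^2 + x - 2) = 2x^3 - 6x^2 + 2.
N(-2) = -38.

-38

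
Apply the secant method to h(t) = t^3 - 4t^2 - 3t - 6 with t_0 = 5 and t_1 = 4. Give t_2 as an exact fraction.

h(5) = 4, h(4) = -18. t_2 = 4 - (-18)·(4 - 5)/((-18) - 4) = 53/11.

53/11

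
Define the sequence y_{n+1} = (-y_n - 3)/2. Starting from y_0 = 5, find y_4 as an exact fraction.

y_1 = (-5 - 3)/2 = -4.
y_2 = (-(-4) - 3)/2 = 1/2.
y_3 = (-(1/2) - 3)/2 = -7/4.
y_4 = (-(-7/4) - 3)/2 = -5/8.

-5/8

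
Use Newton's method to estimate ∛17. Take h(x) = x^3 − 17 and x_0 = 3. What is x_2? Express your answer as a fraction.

1050433/408321

h'(x) = 3x^2.
h(3) = 10, h'(3) = 27, so x_1 = 3 − 10/27 = 71/27.
h(71/27) = 23300/19683, h'(71/27) = 5041/243, so x_2 = (71/27) − (23300/19683)/(5041/243) = 1050433/408321.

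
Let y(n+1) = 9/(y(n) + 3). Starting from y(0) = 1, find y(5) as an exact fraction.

y(1) = 9/(1 + 3) = 9/4.
y(2) = 9/(9/4 + 3) = 12/7.
y(3) = 9/(12/7 + 3) = 21/11.
y(4) = 9/(21/11 + 3) = 11/6.
y(5) = 9/(11/6 + 3) = 54/29.

54/29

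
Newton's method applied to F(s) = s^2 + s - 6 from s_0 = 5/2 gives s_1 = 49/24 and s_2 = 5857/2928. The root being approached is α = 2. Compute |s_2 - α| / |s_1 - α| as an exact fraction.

s_1 - α = 49/24 - 2 = 1/24, so |s_1 - α| = 1/24.
s_2 - α = 5857/2928 - 2 = 1/2928, so |s_2 - α| = 1/2928.
Ratio = (1/2928) / (1/24) = 1/122.

1/122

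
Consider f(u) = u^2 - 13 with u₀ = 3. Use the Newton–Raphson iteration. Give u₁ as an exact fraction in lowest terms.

f'(u) = 2u.
f(3) = -4, f'(3) = 6, so u₁ = 3 - (-4)/6 = 11/3.

11/3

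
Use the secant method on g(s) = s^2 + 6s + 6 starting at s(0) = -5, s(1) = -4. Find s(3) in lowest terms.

-19/4

g(-5) = 1, g(-4) = -2. s(2) = (-4) - (-2)·((-4) - (-5))/((-2) - 1) = -14/3.
g(-4) = -2, g(-14/3) = -2/9. s(3) = (-14/3) - (-2/9)·((-14/3) - (-4))/((-2/9) - (-2)) = -19/4.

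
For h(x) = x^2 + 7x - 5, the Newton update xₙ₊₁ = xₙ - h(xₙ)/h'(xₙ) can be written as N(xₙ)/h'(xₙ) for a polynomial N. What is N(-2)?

9

h'(x) = 2x + 7.
N(x) = x·h'(x) - h(x) = x·(2x + 7) - (x^2 + 7x - 5) = x^2 + 5.
N(-2) = 9.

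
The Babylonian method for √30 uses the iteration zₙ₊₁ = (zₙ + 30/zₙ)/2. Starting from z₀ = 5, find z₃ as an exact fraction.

116161/21208

z₁ = (5 + 30/5)/2 = 11/2.
z₂ = (11/2 + 30/(11/2))/2 = 241/44.
z₃ = (241/44 + 30/(241/44))/2 = 116161/21208.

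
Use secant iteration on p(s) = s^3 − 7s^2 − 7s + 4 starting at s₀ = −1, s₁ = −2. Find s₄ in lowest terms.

−12492932/10046269

p(−1) = 3, p(−2) = −18. s₂ = (−2) − (−18)·((−2) − (−1))/((−18) − 3) = −8/7.
p(−2) = −18, p(−8/7) = 468/343. s₃ = (−8/7) − (468/343)·((−8/7) − (−2))/((468/343) − (−18)) = −148/123.
p(−8/7) = 468/343, p(−148/123) = 1015976/1860867. s₄ = (−148/123) − (1015976/1860867)·((−148/123) − (−8/7))/((1015976/1860867) − (468/343)) = −12492932/10046269.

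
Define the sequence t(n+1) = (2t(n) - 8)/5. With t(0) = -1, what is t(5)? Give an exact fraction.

-1656/625

t(1) = (2·(-1) - 8)/5 = -2.
t(2) = (2·(-2) - 8)/5 = -12/5.
t(3) = (2·(-12/5) - 8)/5 = -64/25.
t(4) = (2·(-64/25) - 8)/5 = -328/125.
t(5) = (2·(-328/125) - 8)/5 = -1656/625.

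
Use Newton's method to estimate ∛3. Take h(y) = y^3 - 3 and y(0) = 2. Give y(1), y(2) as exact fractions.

h'(y) = 3y^2.
h(2) = 5, h'(2) = 12, so y(1) = 2 - 5/12 = 19/12.
h(19/12) = 1675/1728, h'(19/12) = 361/48, so y(2) = (19/12) - (1675/1728)/(361/48) = 9451/6498.

y(1) = 19/12, y(2) = 9451/6498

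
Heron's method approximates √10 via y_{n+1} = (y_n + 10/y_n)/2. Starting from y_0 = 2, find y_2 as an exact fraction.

89/28

y_1 = (2 + 10/2)/2 = 7/2.
y_2 = (7/2 + 10/(7/2))/2 = 89/28.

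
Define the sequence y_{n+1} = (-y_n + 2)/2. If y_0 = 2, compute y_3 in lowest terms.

y_1 = (-2 + 2)/2 = 0.
y_2 = (-0 + 2)/2 = 1.
y_3 = (-1 + 2)/2 = 1/2.

1/2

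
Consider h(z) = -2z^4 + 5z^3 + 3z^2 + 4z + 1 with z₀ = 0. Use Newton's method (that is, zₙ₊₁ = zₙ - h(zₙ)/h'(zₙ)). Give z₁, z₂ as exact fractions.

h'(z) = -8z^3 + 15z^2 + 6z + 4.
h(0) = 1, h'(0) = 4, so z₁ = 0 - 1/4 = -1/4.
h(-1/4) = 13/128, h'(-1/4) = 57/16, so z₂ = (-1/4) - (13/128)/(57/16) = -127/456.

z₁ = -1/4, z₂ = -127/456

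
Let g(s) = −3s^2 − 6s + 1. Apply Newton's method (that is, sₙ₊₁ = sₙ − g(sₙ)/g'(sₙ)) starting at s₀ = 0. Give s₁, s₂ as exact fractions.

g'(s) = −6s − 6.
g(0) = 1, g'(0) = −6, so s₁ = 0 − 1/(−6) = 1/6.
g(1/6) = −1/12, g'(1/6) = −7, so s₂ = (1/6) − (−1/12)/(−7) = 13/84.

s₁ = 1/6, s₂ = 13/84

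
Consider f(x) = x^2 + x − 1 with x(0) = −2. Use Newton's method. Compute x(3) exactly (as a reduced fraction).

−1597/987

f'(x) = 2x + 1.
f(−2) = 1, f'(−2) = −3, so x(1) = (−2) − 1/(−3) = −5/3.
f(−5/3) = 1/9, f'(−5/3) = −7/3, so x(2) = (−5/3) − (1/9)/(−7/3) = −34/21.
f(−34/21) = 1/441, f'(−34/21) = −47/21, so x(3) = (−34/21) − (1/441)/(−47/21) = −1597/987.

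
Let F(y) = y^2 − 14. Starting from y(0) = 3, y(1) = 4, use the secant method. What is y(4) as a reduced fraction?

5272/1409

F(3) = −5, F(4) = 2. y(2) = 4 − 2·(4 − 3)/(2 − (−5)) = 26/7.
F(4) = 2, F(26/7) = −10/49. y(3) = (26/7) − (−10/49)·((26/7) − 4)/((−10/49) − 2) = 101/27.
F(26/7) = −10/49, F(101/27) = −5/729. y(4) = (101/27) − (−5/729)·((101/27) − (26/7))/((−5/729) − (−10/49)) = 5272/1409.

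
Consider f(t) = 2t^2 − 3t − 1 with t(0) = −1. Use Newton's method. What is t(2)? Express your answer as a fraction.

f'(t) = 4t − 3.
f(−1) = 4, f'(−1) = −7, so t(1) = (−1) − 4/(−7) = −3/7.
f(−3/7) = 32/49, f'(−3/7) = −33/7, so t(2) = (−3/7) − (32/49)/(−33/7) = −67/231.

−67/231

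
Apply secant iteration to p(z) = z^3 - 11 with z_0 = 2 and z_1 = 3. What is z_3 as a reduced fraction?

p(2) = -3, p(3) = 16. z_2 = 3 - 16·(3 - 2)/(16 - (-3)) = 41/19.
p(3) = 16, p(41/19) = -6528/6859. z_3 = (41/19) - (-6528/6859)·((41/19) - 3)/((-6528/6859) - 16) = 16025/7267.

16025/7267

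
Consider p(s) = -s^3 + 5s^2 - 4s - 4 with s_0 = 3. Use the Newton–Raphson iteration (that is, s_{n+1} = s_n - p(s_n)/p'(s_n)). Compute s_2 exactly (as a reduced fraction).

121/29

p'(s) = -3s^2 + 10s - 4.
p(3) = 2, p'(3) = -1, so s_1 = 3 - 2/(-1) = 5.
p(5) = -24, p'(5) = -29, so s_2 = 5 - (-24)/(-29) = 121/29.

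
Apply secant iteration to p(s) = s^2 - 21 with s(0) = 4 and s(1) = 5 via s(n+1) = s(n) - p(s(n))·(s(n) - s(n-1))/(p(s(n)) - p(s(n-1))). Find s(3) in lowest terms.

197/43

p(4) = -5, p(5) = 4. s(2) = 5 - 4·(5 - 4)/(4 - (-5)) = 41/9.
p(5) = 4, p(41/9) = -20/81. s(3) = (41/9) - (-20/81)·((41/9) - 5)/((-20/81) - 4) = 197/43.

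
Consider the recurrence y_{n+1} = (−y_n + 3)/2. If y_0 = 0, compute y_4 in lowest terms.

15/16

y_1 = (−0 + 3)/2 = 3/2.
y_2 = (−(3/2) + 3)/2 = 3/4.
y_3 = (−(3/4) + 3)/2 = 9/8.
y_4 = (−(9/8) + 3)/2 = 15/16.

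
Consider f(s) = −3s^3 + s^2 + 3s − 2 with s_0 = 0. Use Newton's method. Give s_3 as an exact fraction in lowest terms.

42/29

f'(s) = −9s^2 + 2s + 3.
f(0) = −2, f'(0) = 3, so s_1 = 0 − (−2)/3 = 2/3.
f(2/3) = −4/9, f'(2/3) = 1/3, so s_2 = (2/3) − (−4/9)/(1/3) = 2.
f(2) = −16, f'(2) = −29, so s_3 = 2 − (−16)/(−29) = 42/29.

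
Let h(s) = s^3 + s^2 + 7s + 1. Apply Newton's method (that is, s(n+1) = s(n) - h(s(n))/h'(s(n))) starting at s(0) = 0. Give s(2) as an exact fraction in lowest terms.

h'(s) = 3s^2 + 2s + 7.
h(0) = 1, h'(0) = 7, so s(1) = 0 - 1/7 = -1/7.
h(-1/7) = 6/343, h'(-1/7) = 332/49, so s(2) = (-1/7) - (6/343)/(332/49) = -169/1162.

-169/1162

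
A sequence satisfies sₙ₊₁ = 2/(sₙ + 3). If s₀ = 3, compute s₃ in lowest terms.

5/9

s₁ = 2/(3 + 3) = 1/3.
s₂ = 2/(1/3 + 3) = 3/5.
s₃ = 2/(3/5 + 3) = 5/9.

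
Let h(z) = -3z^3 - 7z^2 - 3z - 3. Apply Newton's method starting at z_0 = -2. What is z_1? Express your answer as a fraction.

h'(z) = -9z^2 - 14z - 3.
h(-2) = -1, h'(-2) = -11, so z_1 = (-2) - (-1)/(-11) = -23/11.

-23/11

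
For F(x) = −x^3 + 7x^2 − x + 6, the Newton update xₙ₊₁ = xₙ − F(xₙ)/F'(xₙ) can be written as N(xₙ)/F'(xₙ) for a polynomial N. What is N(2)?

6

F'(x) = −3x^2 + 14x − 1.
N(x) = x·F'(x) − F(x) = x·(−3x^2 + 14x − 1) − (−x^3 + 7x^2 − x + 6) = −2x^3 + 7x^2 − 6.
N(2) = 6.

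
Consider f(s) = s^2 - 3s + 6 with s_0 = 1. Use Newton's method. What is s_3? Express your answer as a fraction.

f'(s) = 2s - 3.
f(1) = 4, f'(1) = -1, so s_1 = 1 - 4/(-1) = 5.
f(5) = 16, f'(5) = 7, so s_2 = 5 - 16/7 = 19/7.
f(19/7) = 256/49, f'(19/7) = 17/7, so s_3 = (19/7) - (256/49)/(17/7) = 67/119.

67/119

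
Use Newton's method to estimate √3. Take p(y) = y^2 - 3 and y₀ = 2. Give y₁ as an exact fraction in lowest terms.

7/4

p'(y) = 2y.
p(2) = 1, p'(2) = 4, so y₁ = 2 - 1/4 = 7/4.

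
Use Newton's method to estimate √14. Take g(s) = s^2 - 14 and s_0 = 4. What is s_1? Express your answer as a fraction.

15/4

g'(s) = 2s.
g(4) = 2, g'(4) = 8, so s_1 = 4 - 2/8 = 15/4.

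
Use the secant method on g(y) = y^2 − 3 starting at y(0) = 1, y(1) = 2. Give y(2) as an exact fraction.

5/3

g(1) = −2, g(2) = 1. y(2) = 2 − 1·(2 − 1)/(1 − (−2)) = 5/3.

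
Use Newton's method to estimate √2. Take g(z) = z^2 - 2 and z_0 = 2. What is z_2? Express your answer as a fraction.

17/12

g'(z) = 2z.
g(2) = 2, g'(2) = 4, so z_1 = 2 - 2/4 = 3/2.
g(3/2) = 1/4, g'(3/2) = 3, so z_2 = (3/2) - (1/4)/3 = 17/12.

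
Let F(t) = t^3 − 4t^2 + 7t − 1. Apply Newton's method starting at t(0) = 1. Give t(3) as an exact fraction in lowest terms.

103633/744574

F'(t) = 3t^2 − 8t + 7.
F(1) = 3, F'(1) = 2, so t(1) = 1 − 3/2 = −1/2.
F(−1/2) = −45/8, F'(−1/2) = 47/4, so t(2) = (−1/2) − (−45/8)/(47/4) = −1/47.
F(−1/47) = −119475/103823, F'(−1/47) = 15842/2209, so t(3) = (−1/47) − (−119475/103823)/(15842/2209) = 103633/744574.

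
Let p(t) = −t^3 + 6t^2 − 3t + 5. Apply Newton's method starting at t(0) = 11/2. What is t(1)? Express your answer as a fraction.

625/111

p'(t) = −3t^2 + 12t − 3.
p(11/2) = 29/8, p'(11/2) = −111/4, so t(1) = (11/2) − (29/8)/(−111/4) = 625/111.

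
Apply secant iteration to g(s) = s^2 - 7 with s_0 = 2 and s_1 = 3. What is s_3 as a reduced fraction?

g(2) = -3, g(3) = 2. s_2 = 3 - 2·(3 - 2)/(2 - (-3)) = 13/5.
g(3) = 2, g(13/5) = -6/25. s_3 = (13/5) - (-6/25)·((13/5) - 3)/((-6/25) - 2) = 37/14.

37/14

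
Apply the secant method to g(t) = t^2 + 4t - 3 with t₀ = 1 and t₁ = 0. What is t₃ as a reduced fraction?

15/23

g(1) = 2, g(0) = -3. t₂ = 0 - (-3)·(0 - 1)/((-3) - 2) = 3/5.
g(0) = -3, g(3/5) = -6/25. t₃ = (3/5) - (-6/25)·((3/5) - 0)/((-6/25) - (-3)) = 15/23.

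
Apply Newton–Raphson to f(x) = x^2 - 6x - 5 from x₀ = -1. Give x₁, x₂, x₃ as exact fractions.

x₁ = -3/4, x₂ = -89/120, x₃ = -79921/107760

f'(x) = 2x - 6.
f(-1) = 2, f'(-1) = -8, so x₁ = (-1) - 2/(-8) = -3/4.
f(-3/4) = 1/16, f'(-3/4) = -15/2, so x₂ = (-3/4) - (1/16)/(-15/2) = -89/120.
f(-89/120) = 1/14400, f'(-89/120) = -449/60, so x₃ = (-89/120) - (1/14400)/(-449/60) = -79921/107760.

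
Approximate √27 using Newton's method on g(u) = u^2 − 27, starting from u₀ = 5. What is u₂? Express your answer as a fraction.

g'(u) = 2u.
g(5) = −2, g'(5) = 10, so u₁ = 5 − (−2)/10 = 26/5.
g(26/5) = 1/25, g'(26/5) = 52/5, so u₂ = (26/5) − (1/25)/(52/5) = 1351/260.

1351/260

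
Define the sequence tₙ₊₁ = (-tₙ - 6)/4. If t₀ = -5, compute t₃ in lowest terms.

-73/64

t₁ = (-(-5) - 6)/4 = -1/4.
t₂ = (-(-1/4) - 6)/4 = -23/16.
t₃ = (-(-23/16) - 6)/4 = -73/64.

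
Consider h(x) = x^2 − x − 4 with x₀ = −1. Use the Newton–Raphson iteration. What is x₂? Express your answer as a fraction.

h'(x) = 2x − 1.
h(−1) = −2, h'(−1) = −3, so x₁ = (−1) − (−2)/(−3) = −5/3.
h(−5/3) = 4/9, h'(−5/3) = −13/3, so x₂ = (−5/3) − (4/9)/(−13/3) = −61/39.

−61/39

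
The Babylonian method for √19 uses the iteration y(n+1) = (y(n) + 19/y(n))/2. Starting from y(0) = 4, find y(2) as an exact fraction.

2441/560

y(1) = (4 + 19/4)/2 = 35/8.
y(2) = (35/8 + 19/(35/8))/2 = 2441/560.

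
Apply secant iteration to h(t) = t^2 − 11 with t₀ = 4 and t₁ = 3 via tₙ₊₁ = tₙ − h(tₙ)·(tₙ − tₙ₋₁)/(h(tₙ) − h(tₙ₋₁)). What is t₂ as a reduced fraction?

h(4) = 5, h(3) = −2. t₂ = 3 − (−2)·(3 − 4)/((−2) − 5) = 23/7.

23/7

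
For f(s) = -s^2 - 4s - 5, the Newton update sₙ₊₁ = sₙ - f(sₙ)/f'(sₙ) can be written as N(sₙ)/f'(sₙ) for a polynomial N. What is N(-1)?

f'(s) = -2s - 4.
N(s) = s·f'(s) - f(s) = s·(-2s - 4) - (-s^2 - 4s - 5) = -s^2 + 5.
N(-1) = 4.

4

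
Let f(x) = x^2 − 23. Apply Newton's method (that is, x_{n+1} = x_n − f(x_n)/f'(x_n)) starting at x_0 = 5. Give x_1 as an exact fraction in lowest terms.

f'(x) = 2x.
f(5) = 2, f'(5) = 10, so x_1 = 5 − 2/10 = 24/5.

24/5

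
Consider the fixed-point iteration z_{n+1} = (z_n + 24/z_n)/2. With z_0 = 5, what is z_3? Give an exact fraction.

z_1 = (5 + 24/5)/2 = 49/10.
z_2 = (49/10 + 24/(49/10))/2 = 4801/980.
z_3 = (4801/980 + 24/(4801/980))/2 = 46099201/9409960.

46099201/9409960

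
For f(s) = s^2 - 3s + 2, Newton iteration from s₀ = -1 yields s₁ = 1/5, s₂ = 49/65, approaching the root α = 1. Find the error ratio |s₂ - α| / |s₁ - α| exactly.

4/13

s₁ - α = 1/5 - 1 = -4/5, so |s₁ - α| = 4/5.
s₂ - α = 49/65 - 1 = -16/65, so |s₂ - α| = 16/65.
Ratio = (16/65) / (4/5) = 4/13.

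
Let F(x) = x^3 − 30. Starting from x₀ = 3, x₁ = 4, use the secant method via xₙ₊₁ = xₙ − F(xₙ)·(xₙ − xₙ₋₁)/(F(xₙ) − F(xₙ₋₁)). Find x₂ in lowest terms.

F(3) = −3, F(4) = 34. x₂ = 4 − 34·(4 − 3)/(34 − (−3)) = 114/37.

114/37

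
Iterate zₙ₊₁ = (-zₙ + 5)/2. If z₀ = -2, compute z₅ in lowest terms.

57/32

z₁ = (-(-2) + 5)/2 = 7/2.
z₂ = (-(7/2) + 5)/2 = 3/4.
z₃ = (-(3/4) + 5)/2 = 17/8.
z₄ = (-(17/8) + 5)/2 = 23/16.
z₅ = (-(23/16) + 5)/2 = 57/32.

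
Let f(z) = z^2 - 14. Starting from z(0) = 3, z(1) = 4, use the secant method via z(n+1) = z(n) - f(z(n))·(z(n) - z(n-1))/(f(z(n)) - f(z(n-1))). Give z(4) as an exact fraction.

f(3) = -5, f(4) = 2. z(2) = 4 - 2·(4 - 3)/(2 - (-5)) = 26/7.
f(4) = 2, f(26/7) = -10/49. z(3) = (26/7) - (-10/49)·((26/7) - 4)/((-10/49) - 2) = 101/27.
f(26/7) = -10/49, f(101/27) = -5/729. z(4) = (101/27) - (-5/729)·((101/27) - (26/7))/((-5/729) - (-10/49)) = 5272/1409.

5272/1409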